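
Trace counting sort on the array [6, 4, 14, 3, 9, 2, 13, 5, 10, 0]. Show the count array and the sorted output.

Count array: [1, 0, 1, 1, 1, 1, 1, 0, 0, 1, 1, 0, 0, 1, 1]
(count[i] = number of elements equal to i)
Cumulative count: [1, 1, 2, 3, 4, 5, 6, 6, 6, 7, 8, 8, 8, 9, 10]
Sorted: [0, 2, 3, 4, 5, 6, 9, 10, 13, 14]


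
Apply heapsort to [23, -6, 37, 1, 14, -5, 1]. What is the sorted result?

Build heap: [37, 14, 23, 1, -6, -5, 1]
Extract 37: [23, 14, 1, 1, -6, -5, 37]
Extract 23: [14, 1, 1, -5, -6, 23, 37]
Extract 14: [1, -5, 1, -6, 14, 23, 37]
Extract 1: [1, -5, -6, 1, 14, 23, 37]
Extract 1: [-5, -6, 1, 1, 14, 23, 37]
Extract -5: [-6, -5, 1, 1, 14, 23, 37]


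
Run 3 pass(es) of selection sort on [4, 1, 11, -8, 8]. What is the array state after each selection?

Pass 1: Select minimum -8 at index 3, swap -> [-8, 1, 11, 4, 8]
Pass 2: Select minimum 1 at index 1, swap -> [-8, 1, 11, 4, 8]
Pass 3: Select minimum 4 at index 3, swap -> [-8, 1, 4, 11, 8]


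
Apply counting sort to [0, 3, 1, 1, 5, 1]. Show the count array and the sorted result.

Count array: [1, 3, 0, 1, 0, 1]
(count[i] = number of elements equal to i)
Cumulative count: [1, 4, 4, 5, 5, 6]
Sorted: [0, 1, 1, 1, 3, 5]


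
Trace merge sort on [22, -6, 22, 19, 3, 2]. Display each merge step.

Divide and conquer:
  Merge [-6] + [22] -> [-6, 22]
  Merge [22] + [-6, 22] -> [-6, 22, 22]
  Merge [3] + [2] -> [2, 3]
  Merge [19] + [2, 3] -> [2, 3, 19]
  Merge [-6, 22, 22] + [2, 3, 19] -> [-6, 2, 3, 19, 22, 22]


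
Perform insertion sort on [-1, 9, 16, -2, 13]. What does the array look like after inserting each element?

First element -1 is already 'sorted'
Insert 9: shifted 0 elements -> [-1, 9, 16, -2, 13]
Insert 16: shifted 0 elements -> [-1, 9, 16, -2, 13]
Insert -2: shifted 3 elements -> [-2, -1, 9, 16, 13]
Insert 13: shifted 1 elements -> [-2, -1, 9, 13, 16]


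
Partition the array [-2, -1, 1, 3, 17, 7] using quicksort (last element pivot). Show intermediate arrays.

Partition 1: pivot=7 at index 4 -> [-2, -1, 1, 3, 7, 17]
Partition 2: pivot=3 at index 3 -> [-2, -1, 1, 3, 7, 17]
Partition 3: pivot=1 at index 2 -> [-2, -1, 1, 3, 7, 17]
Partition 4: pivot=-1 at index 1 -> [-2, -1, 1, 3, 7, 17]


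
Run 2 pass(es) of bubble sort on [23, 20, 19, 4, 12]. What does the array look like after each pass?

After pass 1: [20, 19, 4, 12, 23] (4 swaps)
After pass 2: [19, 4, 12, 20, 23] (3 swaps)
Total swaps: 7


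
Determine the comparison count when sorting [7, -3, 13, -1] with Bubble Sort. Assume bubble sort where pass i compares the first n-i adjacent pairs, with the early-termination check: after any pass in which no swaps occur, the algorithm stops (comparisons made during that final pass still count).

Pass 1: compare adjacent pairs (0,1)..(2,3) = 3 comparison(s), 2 swap(s) -> [-3, 7, -1, 13]
Pass 2: compare adjacent pairs (0,1)..(1,2) = 2 comparison(s), 1 swap(s) -> [-3, -1, 7, 13]
Pass 3: compare adjacent pairs (0,1)..(0,1) = 1 comparison(s), 0 swap(s) -> [-3, -1, 7, 13]
No swaps in this pass, so bubble sort stops here.
Total comparisons: 3 + 2 + 1 = 6


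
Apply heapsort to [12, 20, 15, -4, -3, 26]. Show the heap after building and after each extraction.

Build heap: [26, 20, 15, -4, -3, 12]
Extract 26: [20, 12, 15, -4, -3, 26]
Extract 20: [15, 12, -3, -4, 20, 26]
Extract 15: [12, -4, -3, 15, 20, 26]
Extract 12: [-3, -4, 12, 15, 20, 26]
Extract -3: [-4, -3, 12, 15, 20, 26]


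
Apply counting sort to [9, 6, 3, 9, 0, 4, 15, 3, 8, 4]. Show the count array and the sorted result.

Count array: [1, 0, 0, 2, 2, 0, 1, 0, 1, 2, 0, 0, 0, 0, 0, 1]
(count[i] = number of elements equal to i)
Cumulative count: [1, 1, 1, 3, 5, 5, 6, 6, 7, 9, 9, 9, 9, 9, 9, 10]
Sorted: [0, 3, 3, 4, 4, 6, 8, 9, 9, 15]


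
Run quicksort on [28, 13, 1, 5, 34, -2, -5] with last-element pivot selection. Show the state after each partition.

Partition 1: pivot=-5 at index 0 -> [-5, 13, 1, 5, 34, -2, 28]
Partition 2: pivot=28 at index 5 -> [-5, 13, 1, 5, -2, 28, 34]
Partition 3: pivot=-2 at index 1 -> [-5, -2, 1, 5, 13, 28, 34]
Partition 4: pivot=13 at index 4 -> [-5, -2, 1, 5, 13, 28, 34]
Partition 5: pivot=5 at index 3 -> [-5, -2, 1, 5, 13, 28, 34]


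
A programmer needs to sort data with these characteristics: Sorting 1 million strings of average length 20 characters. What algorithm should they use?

Best choice: MSD radix sort or Mergesort
Reason: MSD radix sort is a non-comparison sort that buckets the strings by successive character positions, running in time proportional to the total number of characters examined rather than O(n log n) string comparisons; mergesort is a stable O(n log n)-comparison alternative that works for arbitrary variable-length keys


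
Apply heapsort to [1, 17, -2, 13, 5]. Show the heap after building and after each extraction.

Build heap: [17, 13, -2, 1, 5]
Extract 17: [13, 5, -2, 1, 17]
Extract 13: [5, 1, -2, 13, 17]
Extract 5: [1, -2, 5, 13, 17]
Extract 1: [-2, 1, 5, 13, 17]


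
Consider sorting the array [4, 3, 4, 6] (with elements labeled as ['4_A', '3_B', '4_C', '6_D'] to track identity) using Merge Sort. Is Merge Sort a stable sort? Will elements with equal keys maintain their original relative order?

Trace Merge Sort on the labeled array (the key is the number; the letter only tracks identity):
  Merge [4_A] + [3_B] -> [3_B, 4_A]
  Merge [4_C] + [6_D] -> [4_C, 6_D]
  Merge [3_B, 4_A] + [4_C, 6_D] -> [3_B, 4_A, 4_C, 6_D]
Final order: [3_B, 4_A, 4_C, 6_D]
Equal keys:
  value 4: originally 4_A, 4_C; after sorting 4_A, 4_C -> order preserved
All equal keys kept their original relative order. Merge Sort is stable: when the heads of the two halves are equal the merge takes from the left half first.
Answer: Stable


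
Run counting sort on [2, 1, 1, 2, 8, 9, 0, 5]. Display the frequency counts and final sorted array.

Count array: [1, 2, 2, 0, 0, 1, 0, 0, 1, 1]
(count[i] = number of elements equal to i)
Cumulative count: [1, 3, 5, 5, 5, 6, 6, 6, 7, 8]
Sorted: [0, 1, 1, 2, 2, 5, 8, 9]


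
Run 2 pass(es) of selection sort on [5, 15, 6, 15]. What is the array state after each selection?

Pass 1: Select minimum 5 at index 0, swap -> [5, 15, 6, 15]
Pass 2: Select minimum 6 at index 2, swap -> [5, 6, 15, 15]


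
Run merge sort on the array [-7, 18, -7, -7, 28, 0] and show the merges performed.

Divide and conquer:
  Merge [18] + [-7] -> [-7, 18]
  Merge [-7] + [-7, 18] -> [-7, -7, 18]
  Merge [28] + [0] -> [0, 28]
  Merge [-7] + [0, 28] -> [-7, 0, 28]
  Merge [-7, -7, 18] + [-7, 0, 28] -> [-7, -7, -7, 0, 18, 28]


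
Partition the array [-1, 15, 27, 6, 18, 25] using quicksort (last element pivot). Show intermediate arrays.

Partition 1: pivot=25 at index 4 -> [-1, 15, 6, 18, 25, 27]
Partition 2: pivot=18 at index 3 -> [-1, 15, 6, 18, 25, 27]
Partition 3: pivot=6 at index 1 -> [-1, 6, 15, 18, 25, 27]


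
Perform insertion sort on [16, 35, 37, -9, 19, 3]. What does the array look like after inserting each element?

First element 16 is already 'sorted'
Insert 35: shifted 0 elements -> [16, 35, 37, -9, 19, 3]
Insert 37: shifted 0 elements -> [16, 35, 37, -9, 19, 3]
Insert -9: shifted 3 elements -> [-9, 16, 35, 37, 19, 3]
Insert 19: shifted 2 elements -> [-9, 16, 19, 35, 37, 3]
Insert 3: shifted 4 elements -> [-9, 3, 16, 19, 35, 37]


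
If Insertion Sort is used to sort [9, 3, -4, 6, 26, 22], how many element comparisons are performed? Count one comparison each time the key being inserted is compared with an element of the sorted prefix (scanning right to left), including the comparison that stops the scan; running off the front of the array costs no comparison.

Insert 3: 9 > 3 (shift), reached front = 1 comparison(s) -> [3, 9, -4, 6, 26, 22]
Insert -4: 9 > -4 (shift), 3 > -4 (shift), reached front = 2 comparison(s) -> [-4, 3, 9, 6, 26, 22]
Insert 6: 9 > 6 (shift), 3 <= 6 (stop) = 2 comparison(s) -> [-4, 3, 6, 9, 26, 22]
Insert 26: 9 <= 26 (stop) = 1 comparison(s) -> [-4, 3, 6, 9, 26, 22]
Insert 22: 26 > 22 (shift), 9 <= 22 (stop) = 2 comparison(s) -> [-4, 3, 6, 9, 22, 26]
Total comparisons: 1 + 2 + 2 + 1 + 2 = 8


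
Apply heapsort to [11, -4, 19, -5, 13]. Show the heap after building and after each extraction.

Build heap: [19, 13, 11, -5, -4]
Extract 19: [13, -4, 11, -5, 19]
Extract 13: [11, -4, -5, 13, 19]
Extract 11: [-4, -5, 11, 13, 19]
Extract -4: [-5, -4, 11, 13, 19]


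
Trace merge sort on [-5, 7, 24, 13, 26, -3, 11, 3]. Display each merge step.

Divide and conquer:
  Merge [-5] + [7] -> [-5, 7]
  Merge [24] + [13] -> [13, 24]
  Merge [-5, 7] + [13, 24] -> [-5, 7, 13, 24]
  Merge [26] + [-3] -> [-3, 26]
  Merge [11] + [3] -> [3, 11]
  Merge [-3, 26] + [3, 11] -> [-3, 3, 11, 26]
  Merge [-5, 7, 13, 24] + [-3, 3, 11, 26] -> [-5, -3, 3, 7, 11, 13, 24, 26]


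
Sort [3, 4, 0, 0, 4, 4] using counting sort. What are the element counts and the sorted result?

Count array: [2, 0, 0, 1, 3]
(count[i] = number of elements equal to i)
Cumulative count: [2, 2, 2, 3, 6]
Sorted: [0, 0, 3, 4, 4, 4]


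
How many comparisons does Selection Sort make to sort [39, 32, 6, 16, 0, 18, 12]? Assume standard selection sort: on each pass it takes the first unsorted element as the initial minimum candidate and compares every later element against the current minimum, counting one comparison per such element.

Pass 1: scan indices 1..6 for the minimum = 6 comparison(s); min is 0, place at index 0 -> [0, 32, 6, 16, 39, 18, 12]
Pass 2: scan indices 2..6 for the minimum = 5 comparison(s); min is 6, place at index 1 -> [0, 6, 32, 16, 39, 18, 12]
Pass 3: scan indices 3..6 for the minimum = 4 comparison(s); min is 12, place at index 2 -> [0, 6, 12, 16, 39, 18, 32]
Pass 4: scan indices 4..6 for the minimum = 3 comparison(s); min is 16, place at index 3 -> [0, 6, 12, 16, 39, 18, 32]
Pass 5: scan indices 5..6 for the minimum = 2 comparison(s); min is 18, place at index 4 -> [0, 6, 12, 16, 18, 39, 32]
Pass 6: scan indices 6..6 for the minimum = 1 comparison(s); min is 32, place at index 5 -> [0, 6, 12, 16, 18, 32, 39]
Selection sort always scans the whole unsorted suffix, so the count is (n-1) + (n-2) + ... + 1 = n(n-1)/2 = 7*6/2 = 21 regardless of the input order.
Total comparisons: 6 + 5 + 4 + 3 + 2 + 1 = 21


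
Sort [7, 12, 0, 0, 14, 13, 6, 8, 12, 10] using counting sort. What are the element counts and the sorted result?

Count array: [2, 0, 0, 0, 0, 0, 1, 1, 1, 0, 1, 0, 2, 1, 1]
(count[i] = number of elements equal to i)
Cumulative count: [2, 2, 2, 2, 2, 2, 3, 4, 5, 5, 6, 6, 8, 9, 10]
Sorted: [0, 0, 6, 7, 8, 10, 12, 12, 13, 14]


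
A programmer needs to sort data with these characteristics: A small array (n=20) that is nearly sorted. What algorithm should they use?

Best choice: Insertion sort
Reason: Insertion sort is O(n) for nearly sorted arrays and has low overhead


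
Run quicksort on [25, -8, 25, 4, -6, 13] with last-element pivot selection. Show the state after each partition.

Partition 1: pivot=13 at index 3 -> [-8, 4, -6, 13, 25, 25]
Partition 2: pivot=-6 at index 1 -> [-8, -6, 4, 13, 25, 25]
Partition 3: pivot=25 at index 5 -> [-8, -6, 4, 13, 25, 25]


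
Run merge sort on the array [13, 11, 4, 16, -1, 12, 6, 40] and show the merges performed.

Divide and conquer:
  Merge [13] + [11] -> [11, 13]
  Merge [4] + [16] -> [4, 16]
  Merge [11, 13] + [4, 16] -> [4, 11, 13, 16]
  Merge [-1] + [12] -> [-1, 12]
  Merge [6] + [40] -> [6, 40]
  Merge [-1, 12] + [6, 40] -> [-1, 6, 12, 40]
  Merge [4, 11, 13, 16] + [-1, 6, 12, 40] -> [-1, 4, 6, 11, 12, 13, 16, 40]


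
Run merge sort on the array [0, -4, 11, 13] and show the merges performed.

Divide and conquer:
  Merge [0] + [-4] -> [-4, 0]
  Merge [11] + [13] -> [11, 13]
  Merge [-4, 0] + [11, 13] -> [-4, 0, 11, 13]


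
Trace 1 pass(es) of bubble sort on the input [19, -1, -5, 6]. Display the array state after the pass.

After pass 1: [-1, -5, 6, 19] (3 swaps)
Total swaps: 3


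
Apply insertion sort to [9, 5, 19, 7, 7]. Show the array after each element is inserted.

First element 9 is already 'sorted'
Insert 5: shifted 1 elements -> [5, 9, 19, 7, 7]
Insert 19: shifted 0 elements -> [5, 9, 19, 7, 7]
Insert 7: shifted 2 elements -> [5, 7, 9, 19, 7]
Insert 7: shifted 2 elements -> [5, 7, 7, 9, 19]


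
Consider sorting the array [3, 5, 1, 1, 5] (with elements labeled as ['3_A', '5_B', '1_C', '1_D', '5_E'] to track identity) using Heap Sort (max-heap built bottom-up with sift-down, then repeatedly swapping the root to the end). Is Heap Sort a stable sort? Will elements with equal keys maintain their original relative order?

Trace Heap Sort on the labeled array (the key is the number; the letter only tracks identity):
  Build max-heap: [5_B, 5_E, 1_C, 1_D, 3_A]
  Swap root 5_B to index 4, re-heapify first 4 -> [5_E, 3_A, 1_C, 1_D, 5_B]
  Swap root 5_E to index 3, re-heapify first 3 -> [3_A, 1_D, 1_C, 5_E, 5_B]
  Swap root 3_A to index 2, re-heapify first 2 -> [1_C, 1_D, 3_A, 5_E, 5_B]
  Swap root 1_C to index 1, re-heapify first 1 -> [1_D, 1_C, 3_A, 5_E, 5_B]
Final order: [1_D, 1_C, 3_A, 5_E, 5_B]
Equal keys:
  value 1: originally 1_C, 1_D; after sorting 1_D, 1_C -> order changed
  value 5: originally 5_B, 5_E; after sorting 5_E, 5_B -> order changed
Equal keys were reordered, so Heap Sort is not stable: heap construction and root-to-end swaps move elements without regard to the original order of equal keys. (One such input is enough; an unstable sort may happen to preserve order on other inputs, but it gives no guarantee.)
Answer: Not stable


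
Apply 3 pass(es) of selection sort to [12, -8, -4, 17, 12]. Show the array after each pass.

Pass 1: Select minimum -8 at index 1, swap -> [-8, 12, -4, 17, 12]
Pass 2: Select minimum -4 at index 2, swap -> [-8, -4, 12, 17, 12]
Pass 3: Select minimum 12 at index 2, swap -> [-8, -4, 12, 17, 12]


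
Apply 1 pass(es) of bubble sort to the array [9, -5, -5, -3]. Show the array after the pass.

After pass 1: [-5, -5, -3, 9] (3 swaps)
Total swaps: 3


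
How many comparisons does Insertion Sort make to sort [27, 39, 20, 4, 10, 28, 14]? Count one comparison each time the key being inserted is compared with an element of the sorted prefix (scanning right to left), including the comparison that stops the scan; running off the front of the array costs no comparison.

Insert 39: 27 <= 39 (stop) = 1 comparison(s) -> [27, 39, 20, 4, 10, 28, 14]
Insert 20: 39 > 20 (shift), 27 > 20 (shift), reached front = 2 comparison(s) -> [20, 27, 39, 4, 10, 28, 14]
Insert 4: 39 > 4 (shift), 27 > 4 (shift), 20 > 4 (shift), reached front = 3 comparison(s) -> [4, 20, 27, 39, 10, 28, 14]
Insert 10: 39 > 10 (shift), 27 > 10 (shift), 20 > 10 (shift), 4 <= 10 (stop) = 4 comparison(s) -> [4, 10, 20, 27, 39, 28, 14]
Insert 28: 39 > 28 (shift), 27 <= 28 (stop) = 2 comparison(s) -> [4, 10, 20, 27, 28, 39, 14]
Insert 14: 39 > 14 (shift), 28 > 14 (shift), 27 > 14 (shift), 20 > 14 (shift), 10 <= 14 (stop) = 5 comparison(s) -> [4, 10, 14, 20, 27, 28, 39]
Total comparisons: 1 + 2 + 3 + 4 + 2 + 5 = 17


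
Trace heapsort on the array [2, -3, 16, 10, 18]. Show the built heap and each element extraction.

Build heap: [18, 10, 16, 2, -3]
Extract 18: [16, 10, -3, 2, 18]
Extract 16: [10, 2, -3, 16, 18]
Extract 10: [2, -3, 10, 16, 18]
Extract 2: [-3, 2, 10, 16, 18]


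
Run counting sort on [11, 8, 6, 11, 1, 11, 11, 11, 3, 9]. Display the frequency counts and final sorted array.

Count array: [0, 1, 0, 1, 0, 0, 1, 0, 1, 1, 0, 5]
(count[i] = number of elements equal to i)
Cumulative count: [0, 1, 1, 2, 2, 2, 3, 3, 4, 5, 5, 10]
Sorted: [1, 3, 6, 8, 9, 11, 11, 11, 11, 11]


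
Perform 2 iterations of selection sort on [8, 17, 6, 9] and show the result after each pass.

Pass 1: Select minimum 6 at index 2, swap -> [6, 17, 8, 9]
Pass 2: Select minimum 8 at index 2, swap -> [6, 8, 17, 9]


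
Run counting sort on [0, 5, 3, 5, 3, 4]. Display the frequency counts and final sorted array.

Count array: [1, 0, 0, 2, 1, 2]
(count[i] = number of elements equal to i)
Cumulative count: [1, 1, 1, 3, 4, 6]
Sorted: [0, 3, 3, 4, 5, 5]


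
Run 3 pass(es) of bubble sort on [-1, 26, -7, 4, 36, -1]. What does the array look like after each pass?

After pass 1: [-1, -7, 4, 26, -1, 36] (3 swaps)
After pass 2: [-7, -1, 4, -1, 26, 36] (2 swaps)
After pass 3: [-7, -1, -1, 4, 26, 36] (1 swaps)
Total swaps: 6


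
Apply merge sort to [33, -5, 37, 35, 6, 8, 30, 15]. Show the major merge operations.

Divide and conquer:
  Merge [33] + [-5] -> [-5, 33]
  Merge [37] + [35] -> [35, 37]
  Merge [-5, 33] + [35, 37] -> [-5, 33, 35, 37]
  Merge [6] + [8] -> [6, 8]
  Merge [30] + [15] -> [15, 30]
  Merge [6, 8] + [15, 30] -> [6, 8, 15, 30]
  Merge [-5, 33, 35, 37] + [6, 8, 15, 30] -> [-5, 6, 8, 15, 30, 33, 35, 37]


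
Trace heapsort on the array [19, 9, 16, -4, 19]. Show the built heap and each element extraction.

Build heap: [19, 19, 16, -4, 9]
Extract 19: [19, 9, 16, -4, 19]
Extract 19: [16, 9, -4, 19, 19]
Extract 16: [9, -4, 16, 19, 19]
Extract 9: [-4, 9, 16, 19, 19]


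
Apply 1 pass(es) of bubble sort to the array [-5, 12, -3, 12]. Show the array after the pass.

After pass 1: [-5, -3, 12, 12] (1 swaps)
Total swaps: 1


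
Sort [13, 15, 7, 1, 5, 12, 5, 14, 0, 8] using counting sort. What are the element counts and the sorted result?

Count array: [1, 1, 0, 0, 0, 2, 0, 1, 1, 0, 0, 0, 1, 1, 1, 1]
(count[i] = number of elements equal to i)
Cumulative count: [1, 2, 2, 2, 2, 4, 4, 5, 6, 6, 6, 6, 7, 8, 9, 10]
Sorted: [0, 1, 5, 5, 7, 8, 12, 13, 14, 15]


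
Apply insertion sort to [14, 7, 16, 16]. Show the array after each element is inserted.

First element 14 is already 'sorted'
Insert 7: shifted 1 elements -> [7, 14, 16, 16]
Insert 16: shifted 0 elements -> [7, 14, 16, 16]
Insert 16: shifted 0 elements -> [7, 14, 16, 16]


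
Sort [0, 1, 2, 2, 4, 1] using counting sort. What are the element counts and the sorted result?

Count array: [1, 2, 2, 0, 1]
(count[i] = number of elements equal to i)
Cumulative count: [1, 3, 5, 5, 6]
Sorted: [0, 1, 1, 2, 2, 4]


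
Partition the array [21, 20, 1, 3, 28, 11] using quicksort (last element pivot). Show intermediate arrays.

Partition 1: pivot=11 at index 2 -> [1, 3, 11, 20, 28, 21]
Partition 2: pivot=3 at index 1 -> [1, 3, 11, 20, 28, 21]
Partition 3: pivot=21 at index 4 -> [1, 3, 11, 20, 21, 28]


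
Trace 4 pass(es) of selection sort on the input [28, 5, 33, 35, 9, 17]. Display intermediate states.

Pass 1: Select minimum 5 at index 1, swap -> [5, 28, 33, 35, 9, 17]
Pass 2: Select minimum 9 at index 4, swap -> [5, 9, 33, 35, 28, 17]
Pass 3: Select minimum 17 at index 5, swap -> [5, 9, 17, 35, 28, 33]
Pass 4: Select minimum 28 at index 4, swap -> [5, 9, 17, 28, 35, 33]


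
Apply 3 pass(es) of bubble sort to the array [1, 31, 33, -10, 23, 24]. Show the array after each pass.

After pass 1: [1, 31, -10, 23, 24, 33] (3 swaps)
After pass 2: [1, -10, 23, 24, 31, 33] (3 swaps)
After pass 3: [-10, 1, 23, 24, 31, 33] (1 swaps)
Total swaps: 7


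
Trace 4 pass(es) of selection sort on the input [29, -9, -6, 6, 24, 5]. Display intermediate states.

Pass 1: Select minimum -9 at index 1, swap -> [-9, 29, -6, 6, 24, 5]
Pass 2: Select minimum -6 at index 2, swap -> [-9, -6, 29, 6, 24, 5]
Pass 3: Select minimum 5 at index 5, swap -> [-9, -6, 5, 6, 24, 29]
Pass 4: Select minimum 6 at index 3, swap -> [-9, -6, 5, 6, 24, 29]


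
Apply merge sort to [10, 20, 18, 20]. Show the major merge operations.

Divide and conquer:
  Merge [10] + [20] -> [10, 20]
  Merge [18] + [20] -> [18, 20]
  Merge [10, 20] + [18, 20] -> [10, 18, 20, 20]


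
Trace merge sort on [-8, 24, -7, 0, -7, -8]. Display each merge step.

Divide and conquer:
  Merge [24] + [-7] -> [-7, 24]
  Merge [-8] + [-7, 24] -> [-8, -7, 24]
  Merge [-7] + [-8] -> [-8, -7]
  Merge [0] + [-8, -7] -> [-8, -7, 0]
  Merge [-8, -7, 24] + [-8, -7, 0] -> [-8, -8, -7, -7, 0, 24]


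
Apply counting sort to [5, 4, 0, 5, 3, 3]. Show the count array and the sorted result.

Count array: [1, 0, 0, 2, 1, 2]
(count[i] = number of elements equal to i)
Cumulative count: [1, 1, 1, 3, 4, 6]
Sorted: [0, 3, 3, 4, 5, 5]


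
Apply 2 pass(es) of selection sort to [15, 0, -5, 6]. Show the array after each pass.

Pass 1: Select minimum -5 at index 2, swap -> [-5, 0, 15, 6]
Pass 2: Select minimum 0 at index 1, swap -> [-5, 0, 15, 6]


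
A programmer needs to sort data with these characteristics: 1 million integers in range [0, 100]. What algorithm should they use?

Best choice: Counting sort
Reason: O(n + k) where k=100 is small; linear time beats O(n log n)


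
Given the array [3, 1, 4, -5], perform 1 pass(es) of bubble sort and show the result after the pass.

After pass 1: [1, 3, -5, 4] (2 swaps)
Total swaps: 2


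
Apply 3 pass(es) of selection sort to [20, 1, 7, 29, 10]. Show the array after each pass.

Pass 1: Select minimum 1 at index 1, swap -> [1, 20, 7, 29, 10]
Pass 2: Select minimum 7 at index 2, swap -> [1, 7, 20, 29, 10]
Pass 3: Select minimum 10 at index 4, swap -> [1, 7, 10, 29, 20]


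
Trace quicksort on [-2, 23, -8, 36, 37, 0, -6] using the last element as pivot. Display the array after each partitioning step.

Partition 1: pivot=-6 at index 1 -> [-8, -6, -2, 36, 37, 0, 23]
Partition 2: pivot=23 at index 4 -> [-8, -6, -2, 0, 23, 36, 37]
Partition 3: pivot=0 at index 3 -> [-8, -6, -2, 0, 23, 36, 37]
Partition 4: pivot=37 at index 6 -> [-8, -6, -2, 0, 23, 36, 37]


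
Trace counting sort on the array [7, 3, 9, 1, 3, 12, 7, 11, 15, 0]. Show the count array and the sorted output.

Count array: [1, 1, 0, 2, 0, 0, 0, 2, 0, 1, 0, 1, 1, 0, 0, 1]
(count[i] = number of elements equal to i)
Cumulative count: [1, 2, 2, 4, 4, 4, 4, 6, 6, 7, 7, 8, 9, 9, 9, 10]
Sorted: [0, 1, 3, 3, 7, 7, 9, 11, 12, 15]


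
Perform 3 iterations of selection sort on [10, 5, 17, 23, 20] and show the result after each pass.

Pass 1: Select minimum 5 at index 1, swap -> [5, 10, 17, 23, 20]
Pass 2: Select minimum 10 at index 1, swap -> [5, 10, 17, 23, 20]
Pass 3: Select minimum 17 at index 2, swap -> [5, 10, 17, 23, 20]


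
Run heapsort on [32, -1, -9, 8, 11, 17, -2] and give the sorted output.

Build heap: [32, 11, 17, 8, -1, -9, -2]
Extract 32: [17, 11, -2, 8, -1, -9, 32]
Extract 17: [11, 8, -2, -9, -1, 17, 32]
Extract 11: [8, -1, -2, -9, 11, 17, 32]
Extract 8: [-1, -9, -2, 8, 11, 17, 32]
Extract -1: [-2, -9, -1, 8, 11, 17, 32]
Extract -2: [-9, -2, -1, 8, 11, 17, 32]


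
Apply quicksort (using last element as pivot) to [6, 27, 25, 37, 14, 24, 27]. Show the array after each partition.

Partition 1: pivot=27 at index 5 -> [6, 27, 25, 14, 24, 27, 37]
Partition 2: pivot=24 at index 2 -> [6, 14, 24, 27, 25, 27, 37]
Partition 3: pivot=14 at index 1 -> [6, 14, 24, 27, 25, 27, 37]
Partition 4: pivot=25 at index 3 -> [6, 14, 24, 25, 27, 27, 37]


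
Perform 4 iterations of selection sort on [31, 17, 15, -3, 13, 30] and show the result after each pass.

Pass 1: Select minimum -3 at index 3, swap -> [-3, 17, 15, 31, 13, 30]
Pass 2: Select minimum 13 at index 4, swap -> [-3, 13, 15, 31, 17, 30]
Pass 3: Select minimum 15 at index 2, swap -> [-3, 13, 15, 31, 17, 30]
Pass 4: Select minimum 17 at index 4, swap -> [-3, 13, 15, 17, 31, 30]


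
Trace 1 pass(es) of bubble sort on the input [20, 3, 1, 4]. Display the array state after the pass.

After pass 1: [3, 1, 4, 20] (3 swaps)
Total swaps: 3


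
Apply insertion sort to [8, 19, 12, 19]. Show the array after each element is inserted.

First element 8 is already 'sorted'
Insert 19: shifted 0 elements -> [8, 19, 12, 19]
Insert 12: shifted 1 elements -> [8, 12, 19, 19]
Insert 19: shifted 0 elements -> [8, 12, 19, 19]


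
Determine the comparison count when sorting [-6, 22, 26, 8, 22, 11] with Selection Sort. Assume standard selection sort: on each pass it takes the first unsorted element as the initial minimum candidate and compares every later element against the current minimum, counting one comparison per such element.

Pass 1: scan indices 1..5 for the minimum = 5 comparison(s); min is -6, place at index 0 -> [-6, 22, 26, 8, 22, 11]
Pass 2: scan indices 2..5 for the minimum = 4 comparison(s); min is 8, place at index 1 -> [-6, 8, 26, 22, 22, 11]
Pass 3: scan indices 3..5 for the minimum = 3 comparison(s); min is 11, place at index 2 -> [-6, 8, 11, 22, 22, 26]
Pass 4: scan indices 4..5 for the minimum = 2 comparison(s); min is 22, place at index 3 -> [-6, 8, 11, 22, 22, 26]
Pass 5: scan indices 5..5 for the minimum = 1 comparison(s); min is 22, place at index 4 -> [-6, 8, 11, 22, 22, 26]
Selection sort always scans the whole unsorted suffix, so the count is (n-1) + (n-2) + ... + 1 = n(n-1)/2 = 6*5/2 = 15 regardless of the input order.
Total comparisons: 5 + 4 + 3 + 2 + 1 = 15


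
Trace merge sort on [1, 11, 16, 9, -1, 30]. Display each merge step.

Divide and conquer:
  Merge [11] + [16] -> [11, 16]
  Merge [1] + [11, 16] -> [1, 11, 16]
  Merge [-1] + [30] -> [-1, 30]
  Merge [9] + [-1, 30] -> [-1, 9, 30]
  Merge [1, 11, 16] + [-1, 9, 30] -> [-1, 1, 9, 11, 16, 30]


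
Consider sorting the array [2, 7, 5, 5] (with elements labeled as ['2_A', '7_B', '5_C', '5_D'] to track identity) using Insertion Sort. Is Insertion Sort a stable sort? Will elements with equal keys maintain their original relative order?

Trace Insertion Sort on the labeled array (the key is the number; the letter only tracks identity):
  Insert 7_B at index 1: [2_A, 7_B, 5_C, 5_D]
  Insert 5_C at index 1: [2_A, 5_C, 7_B, 5_D]
  Insert 5_D at index 2: [2_A, 5_C, 5_D, 7_B]
Final order: [2_A, 5_C, 5_D, 7_B]
Equal keys:
  value 5: originally 5_C, 5_D; after sorting 5_C, 5_D -> order preserved
All equal keys kept their original relative order. Insertion Sort is stable: elements are shifted only while they are strictly greater than the key, so a key is inserted after any equal elements already placed.
Answer: Stable


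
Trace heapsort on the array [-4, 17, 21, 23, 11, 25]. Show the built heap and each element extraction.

Build heap: [25, 23, 21, 17, 11, -4]
Extract 25: [23, 17, 21, -4, 11, 25]
Extract 23: [21, 17, 11, -4, 23, 25]
Extract 21: [17, -4, 11, 21, 23, 25]
Extract 17: [11, -4, 17, 21, 23, 25]
Extract 11: [-4, 11, 17, 21, 23, 25]


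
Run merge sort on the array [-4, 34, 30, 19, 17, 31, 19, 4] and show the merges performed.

Divide and conquer:
  Merge [-4] + [34] -> [-4, 34]
  Merge [30] + [19] -> [19, 30]
  Merge [-4, 34] + [19, 30] -> [-4, 19, 30, 34]
  Merge [17] + [31] -> [17, 31]
  Merge [19] + [4] -> [4, 19]
  Merge [17, 31] + [4, 19] -> [4, 17, 19, 31]
  Merge [-4, 19, 30, 34] + [4, 17, 19, 31] -> [-4, 4, 17, 19, 19, 30, 31, 34]


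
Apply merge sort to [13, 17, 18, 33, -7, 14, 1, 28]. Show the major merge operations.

Divide and conquer:
  Merge [13] + [17] -> [13, 17]
  Merge [18] + [33] -> [18, 33]
  Merge [13, 17] + [18, 33] -> [13, 17, 18, 33]
  Merge [-7] + [14] -> [-7, 14]
  Merge [1] + [28] -> [1, 28]
  Merge [-7, 14] + [1, 28] -> [-7, 1, 14, 28]
  Merge [13, 17, 18, 33] + [-7, 1, 14, 28] -> [-7, 1, 13, 14, 17, 18, 28, 33]


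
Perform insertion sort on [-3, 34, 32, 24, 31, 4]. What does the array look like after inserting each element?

First element -3 is already 'sorted'
Insert 34: shifted 0 elements -> [-3, 34, 32, 24, 31, 4]
Insert 32: shifted 1 elements -> [-3, 32, 34, 24, 31, 4]
Insert 24: shifted 2 elements -> [-3, 24, 32, 34, 31, 4]
Insert 31: shifted 2 elements -> [-3, 24, 31, 32, 34, 4]
Insert 4: shifted 4 elements -> [-3, 4, 24, 31, 32, 34]


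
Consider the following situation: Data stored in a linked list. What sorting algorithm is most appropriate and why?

Best choice: Merge sort
Reason: Merge sort doesn't require random access; can be done in O(1) extra space for linked lists


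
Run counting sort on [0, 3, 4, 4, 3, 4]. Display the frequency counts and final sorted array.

Count array: [1, 0, 0, 2, 3]
(count[i] = number of elements equal to i)
Cumulative count: [1, 1, 1, 3, 6]
Sorted: [0, 3, 3, 4, 4, 4]


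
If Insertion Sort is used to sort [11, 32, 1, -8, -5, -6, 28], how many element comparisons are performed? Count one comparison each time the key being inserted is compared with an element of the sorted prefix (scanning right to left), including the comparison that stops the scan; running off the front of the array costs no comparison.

Insert 32: 11 <= 32 (stop) = 1 comparison(s) -> [11, 32, 1, -8, -5, -6, 28]
Insert 1: 32 > 1 (shift), 11 > 1 (shift), reached front = 2 comparison(s) -> [1, 11, 32, -8, -5, -6, 28]
Insert -8: 32 > -8 (shift), 11 > -8 (shift), 1 > -8 (shift), reached front = 3 comparison(s) -> [-8, 1, 11, 32, -5, -6, 28]
Insert -5: 32 > -5 (shift), 11 > -5 (shift), 1 > -5 (shift), -8 <= -5 (stop) = 4 comparison(s) -> [-8, -5, 1, 11, 32, -6, 28]
Insert -6: 32 > -6 (shift), 11 > -6 (shift), 1 > -6 (shift), -5 > -6 (shift), -8 <= -6 (stop) = 5 comparison(s) -> [-8, -6, -5, 1, 11, 32, 28]
Insert 28: 32 > 28 (shift), 11 <= 28 (stop) = 2 comparison(s) -> [-8, -6, -5, 1, 11, 28, 32]
Total comparisons: 1 + 2 + 3 + 4 + 5 + 2 = 17


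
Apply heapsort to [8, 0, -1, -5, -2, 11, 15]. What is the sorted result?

Build heap: [15, 0, 11, -5, -2, 8, -1]
Extract 15: [11, 0, 8, -5, -2, -1, 15]
Extract 11: [8, 0, -1, -5, -2, 11, 15]
Extract 8: [0, -2, -1, -5, 8, 11, 15]
Extract 0: [-1, -2, -5, 0, 8, 11, 15]
Extract -1: [-2, -5, -1, 0, 8, 11, 15]
Extract -2: [-5, -2, -1, 0, 8, 11, 15]


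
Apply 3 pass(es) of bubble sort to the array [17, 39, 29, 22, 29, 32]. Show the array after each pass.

After pass 1: [17, 29, 22, 29, 32, 39] (4 swaps)
After pass 2: [17, 22, 29, 29, 32, 39] (1 swaps)
After pass 3: [17, 22, 29, 29, 32, 39] (0 swaps)
Total swaps: 5


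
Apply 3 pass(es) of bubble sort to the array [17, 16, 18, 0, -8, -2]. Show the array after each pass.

After pass 1: [16, 17, 0, -8, -2, 18] (4 swaps)
After pass 2: [16, 0, -8, -2, 17, 18] (3 swaps)
After pass 3: [0, -8, -2, 16, 17, 18] (3 swaps)
Total swaps: 10


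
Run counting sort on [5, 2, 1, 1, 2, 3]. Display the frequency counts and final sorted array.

Count array: [0, 2, 2, 1, 0, 1]
(count[i] = number of elements equal to i)
Cumulative count: [0, 2, 4, 5, 5, 6]
Sorted: [1, 1, 2, 2, 3, 5]


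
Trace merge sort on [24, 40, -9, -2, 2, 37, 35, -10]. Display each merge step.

Divide and conquer:
  Merge [24] + [40] -> [24, 40]
  Merge [-9] + [-2] -> [-9, -2]
  Merge [24, 40] + [-9, -2] -> [-9, -2, 24, 40]
  Merge [2] + [37] -> [2, 37]
  Merge [35] + [-10] -> [-10, 35]
  Merge [2, 37] + [-10, 35] -> [-10, 2, 35, 37]
  Merge [-9, -2, 24, 40] + [-10, 2, 35, 37] -> [-10, -9, -2, 2, 24, 35, 37, 40]


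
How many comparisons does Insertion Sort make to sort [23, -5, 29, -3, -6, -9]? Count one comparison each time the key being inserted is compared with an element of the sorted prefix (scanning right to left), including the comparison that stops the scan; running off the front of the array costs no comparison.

Insert -5: 23 > -5 (shift), reached front = 1 comparison(s) -> [-5, 23, 29, -3, -6, -9]
Insert 29: 23 <= 29 (stop) = 1 comparison(s) -> [-5, 23, 29, -3, -6, -9]
Insert -3: 29 > -3 (shift), 23 > -3 (shift), -5 <= -3 (stop) = 3 comparison(s) -> [-5, -3, 23, 29, -6, -9]
Insert -6: 29 > -6 (shift), 23 > -6 (shift), -3 > -6 (shift), -5 > -6 (shift), reached front = 4 comparison(s) -> [-6, -5, -3, 23, 29, -9]
Insert -9: 29 > -9 (shift), 23 > -9 (shift), -3 > -9 (shift), -5 > -9 (shift), -6 > -9 (shift), reached front = 5 comparison(s) -> [-9, -6, -5, -3, 23, 29]
Total comparisons: 1 + 1 + 3 + 4 + 5 = 14


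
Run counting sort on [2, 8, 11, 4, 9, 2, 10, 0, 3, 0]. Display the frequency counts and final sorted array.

Count array: [2, 0, 2, 1, 1, 0, 0, 0, 1, 1, 1, 1]
(count[i] = number of elements equal to i)
Cumulative count: [2, 2, 4, 5, 6, 6, 6, 6, 7, 8, 9, 10]
Sorted: [0, 0, 2, 2, 3, 4, 8, 9, 10, 11]


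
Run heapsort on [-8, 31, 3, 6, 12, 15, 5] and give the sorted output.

Build heap: [31, 12, 15, 6, -8, 3, 5]
Extract 31: [15, 12, 5, 6, -8, 3, 31]
Extract 15: [12, 6, 5, 3, -8, 15, 31]
Extract 12: [6, 3, 5, -8, 12, 15, 31]
Extract 6: [5, 3, -8, 6, 12, 15, 31]
Extract 5: [3, -8, 5, 6, 12, 15, 31]
Extract 3: [-8, 3, 5, 6, 12, 15, 31]


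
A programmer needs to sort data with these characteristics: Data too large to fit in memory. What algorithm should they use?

Best choice: External merge sort
Reason: Minimizes disk I/O by sequential reads/writes


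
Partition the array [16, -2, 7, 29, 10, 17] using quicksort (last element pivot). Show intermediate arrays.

Partition 1: pivot=17 at index 4 -> [16, -2, 7, 10, 17, 29]
Partition 2: pivot=10 at index 2 -> [-2, 7, 10, 16, 17, 29]
Partition 3: pivot=7 at index 1 -> [-2, 7, 10, 16, 17, 29]


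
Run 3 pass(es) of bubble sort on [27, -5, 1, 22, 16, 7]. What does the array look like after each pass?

After pass 1: [-5, 1, 22, 16, 7, 27] (5 swaps)
After pass 2: [-5, 1, 16, 7, 22, 27] (2 swaps)
After pass 3: [-5, 1, 7, 16, 22, 27] (1 swaps)
Total swaps: 8


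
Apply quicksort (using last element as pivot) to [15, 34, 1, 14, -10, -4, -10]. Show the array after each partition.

Partition 1: pivot=-10 at index 1 -> [-10, -10, 1, 14, 15, -4, 34]
Partition 2: pivot=34 at index 6 -> [-10, -10, 1, 14, 15, -4, 34]
Partition 3: pivot=-4 at index 2 -> [-10, -10, -4, 14, 15, 1, 34]
Partition 4: pivot=1 at index 3 -> [-10, -10, -4, 1, 15, 14, 34]
Partition 5: pivot=14 at index 4 -> [-10, -10, -4, 1, 14, 15, 34]


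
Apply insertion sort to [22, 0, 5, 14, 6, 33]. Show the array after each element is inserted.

First element 22 is already 'sorted'
Insert 0: shifted 1 elements -> [0, 22, 5, 14, 6, 33]
Insert 5: shifted 1 elements -> [0, 5, 22, 14, 6, 33]
Insert 14: shifted 1 elements -> [0, 5, 14, 22, 6, 33]
Insert 6: shifted 2 elements -> [0, 5, 6, 14, 22, 33]
Insert 33: shifted 0 elements -> [0, 5, 6, 14, 22, 33]


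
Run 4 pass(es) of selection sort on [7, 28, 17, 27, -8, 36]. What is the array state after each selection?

Pass 1: Select minimum -8 at index 4, swap -> [-8, 28, 17, 27, 7, 36]
Pass 2: Select minimum 7 at index 4, swap -> [-8, 7, 17, 27, 28, 36]
Pass 3: Select minimum 17 at index 2, swap -> [-8, 7, 17, 27, 28, 36]
Pass 4: Select minimum 27 at index 3, swap -> [-8, 7, 17, 27, 28, 36]


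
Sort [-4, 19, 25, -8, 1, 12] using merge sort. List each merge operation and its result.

Divide and conquer:
  Merge [19] + [25] -> [19, 25]
  Merge [-4] + [19, 25] -> [-4, 19, 25]
  Merge [1] + [12] -> [1, 12]
  Merge [-8] + [1, 12] -> [-8, 1, 12]
  Merge [-4, 19, 25] + [-8, 1, 12] -> [-8, -4, 1, 12, 19, 25]


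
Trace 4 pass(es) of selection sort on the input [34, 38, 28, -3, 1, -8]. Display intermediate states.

Pass 1: Select minimum -8 at index 5, swap -> [-8, 38, 28, -3, 1, 34]
Pass 2: Select minimum -3 at index 3, swap -> [-8, -3, 28, 38, 1, 34]
Pass 3: Select minimum 1 at index 4, swap -> [-8, -3, 1, 38, 28, 34]
Pass 4: Select minimum 28 at index 4, swap -> [-8, -3, 1, 28, 38, 34]


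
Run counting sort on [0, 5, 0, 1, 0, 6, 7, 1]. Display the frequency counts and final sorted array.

Count array: [3, 2, 0, 0, 0, 1, 1, 1]
(count[i] = number of elements equal to i)
Cumulative count: [3, 5, 5, 5, 5, 6, 7, 8]
Sorted: [0, 0, 0, 1, 1, 5, 6, 7]


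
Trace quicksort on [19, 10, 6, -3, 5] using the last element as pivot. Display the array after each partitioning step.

Partition 1: pivot=5 at index 1 -> [-3, 5, 6, 19, 10]
Partition 2: pivot=10 at index 3 -> [-3, 5, 6, 10, 19]


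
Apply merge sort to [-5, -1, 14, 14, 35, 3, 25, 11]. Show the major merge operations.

Divide and conquer:
  Merge [-5] + [-1] -> [-5, -1]
  Merge [14] + [14] -> [14, 14]
  Merge [-5, -1] + [14, 14] -> [-5, -1, 14, 14]
  Merge [35] + [3] -> [3, 35]
  Merge [25] + [11] -> [11, 25]
  Merge [3, 35] + [11, 25] -> [3, 11, 25, 35]
  Merge [-5, -1, 14, 14] + [3, 11, 25, 35] -> [-5, -1, 3, 11, 14, 14, 25, 35]


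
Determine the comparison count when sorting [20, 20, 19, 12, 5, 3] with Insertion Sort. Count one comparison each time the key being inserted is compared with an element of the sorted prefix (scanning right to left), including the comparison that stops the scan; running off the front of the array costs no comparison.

Insert 20: 20 <= 20 (stop) = 1 comparison(s) -> [20, 20, 19, 12, 5, 3]
Insert 19: 20 > 19 (shift), 20 > 19 (shift), reached front = 2 comparison(s) -> [19, 20, 20, 12, 5, 3]
Insert 12: 20 > 12 (shift), 20 > 12 (shift), 19 > 12 (shift), reached front = 3 comparison(s) -> [12, 19, 20, 20, 5, 3]
Insert 5: 20 > 5 (shift), 20 > 5 (shift), 19 > 5 (shift), 12 > 5 (shift), reached front = 4 comparison(s) -> [5, 12, 19, 20, 20, 3]
Insert 3: 20 > 3 (shift), 20 > 3 (shift), 19 > 3 (shift), 12 > 3 (shift), 5 > 3 (shift), reached front = 5 comparison(s) -> [3, 5, 12, 19, 20, 20]
Total comparisons: 1 + 2 + 3 + 4 + 5 = 15


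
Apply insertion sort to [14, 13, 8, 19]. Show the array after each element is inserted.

First element 14 is already 'sorted'
Insert 13: shifted 1 elements -> [13, 14, 8, 19]
Insert 8: shifted 2 elements -> [8, 13, 14, 19]
Insert 19: shifted 0 elements -> [8, 13, 14, 19]


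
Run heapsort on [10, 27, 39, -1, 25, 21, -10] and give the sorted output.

Build heap: [39, 27, 21, -1, 25, 10, -10]
Extract 39: [27, 25, 21, -1, -10, 10, 39]
Extract 27: [25, 10, 21, -1, -10, 27, 39]
Extract 25: [21, 10, -10, -1, 25, 27, 39]
Extract 21: [10, -1, -10, 21, 25, 27, 39]
Extract 10: [-1, -10, 10, 21, 25, 27, 39]
Extract -1: [-10, -1, 10, 21, 25, 27, 39]


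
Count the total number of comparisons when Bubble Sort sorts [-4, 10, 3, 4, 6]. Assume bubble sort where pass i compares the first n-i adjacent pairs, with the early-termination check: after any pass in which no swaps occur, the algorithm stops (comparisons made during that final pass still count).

Pass 1: compare adjacent pairs (0,1)..(3,4) = 4 comparison(s), 3 swap(s) -> [-4, 3, 4, 6, 10]
Pass 2: compare adjacent pairs (0,1)..(2,3) = 3 comparison(s), 0 swap(s) -> [-4, 3, 4, 6, 10]
No swaps in this pass, so bubble sort stops here.
Total comparisons: 4 + 3 = 7


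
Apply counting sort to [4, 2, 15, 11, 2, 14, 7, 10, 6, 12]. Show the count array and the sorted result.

Count array: [0, 0, 2, 0, 1, 0, 1, 1, 0, 0, 1, 1, 1, 0, 1, 1]
(count[i] = number of elements equal to i)
Cumulative count: [0, 0, 2, 2, 3, 3, 4, 5, 5, 5, 6, 7, 8, 8, 9, 10]
Sorted: [2, 2, 4, 6, 7, 10, 11, 12, 14, 15]


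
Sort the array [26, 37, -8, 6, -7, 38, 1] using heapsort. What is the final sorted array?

Build heap: [38, 37, 26, 6, -7, -8, 1]
Extract 38: [37, 6, 26, 1, -7, -8, 38]
Extract 37: [26, 6, -8, 1, -7, 37, 38]
Extract 26: [6, 1, -8, -7, 26, 37, 38]
Extract 6: [1, -7, -8, 6, 26, 37, 38]
Extract 1: [-7, -8, 1, 6, 26, 37, 38]
Extract -7: [-8, -7, 1, 6, 26, 37, 38]


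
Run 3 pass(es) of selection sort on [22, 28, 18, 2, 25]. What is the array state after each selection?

Pass 1: Select minimum 2 at index 3, swap -> [2, 28, 18, 22, 25]
Pass 2: Select minimum 18 at index 2, swap -> [2, 18, 28, 22, 25]
Pass 3: Select minimum 22 at index 3, swap -> [2, 18, 22, 28, 25]


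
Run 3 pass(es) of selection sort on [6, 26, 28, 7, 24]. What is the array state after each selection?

Pass 1: Select minimum 6 at index 0, swap -> [6, 26, 28, 7, 24]
Pass 2: Select minimum 7 at index 3, swap -> [6, 7, 28, 26, 24]
Pass 3: Select minimum 24 at index 4, swap -> [6, 7, 24, 26, 28]


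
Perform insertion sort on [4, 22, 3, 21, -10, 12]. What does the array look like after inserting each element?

First element 4 is already 'sorted'
Insert 22: shifted 0 elements -> [4, 22, 3, 21, -10, 12]
Insert 3: shifted 2 elements -> [3, 4, 22, 21, -10, 12]
Insert 21: shifted 1 elements -> [3, 4, 21, 22, -10, 12]
Insert -10: shifted 4 elements -> [-10, 3, 4, 21, 22, 12]
Insert 12: shifted 2 elements -> [-10, 3, 4, 12, 21, 22]


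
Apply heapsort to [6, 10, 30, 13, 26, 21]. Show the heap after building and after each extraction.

Build heap: [30, 26, 21, 13, 10, 6]
Extract 30: [26, 13, 21, 6, 10, 30]
Extract 26: [21, 13, 10, 6, 26, 30]
Extract 21: [13, 6, 10, 21, 26, 30]
Extract 13: [10, 6, 13, 21, 26, 30]
Extract 10: [6, 10, 13, 21, 26, 30]
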